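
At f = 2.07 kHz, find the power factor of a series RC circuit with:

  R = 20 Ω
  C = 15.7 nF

Step 1 — Angular frequency: ω = 2π·f = 2π·2070 = 1.301e+04 rad/s.
Step 2 — Component impedances:
  R: Z = R = 20 Ω
  C: Z = 1/(jωC) = -j/(ω·C) = 0 - j4897 Ω
Step 3 — Series combination: Z_total = R + C = 20 - j4897 Ω = 4897∠-89.8° Ω.
Step 4 — Power factor: PF = cos(φ) = Re(Z)/|Z| = 20/4897 = 0.004084.
Step 5 — Type: Im(Z) = -4897 ⇒ leading (phase φ = -89.8°).

PF = 0.004084 (leading, φ = -89.8°)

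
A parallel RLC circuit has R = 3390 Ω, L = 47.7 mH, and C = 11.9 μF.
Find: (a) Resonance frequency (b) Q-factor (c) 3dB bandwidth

Step 1 — Resonance: ω₀ = 1/√(LC) = 1/√(0.0477·1.19e-05) = 1327 rad/s.
Step 2 — f₀ = ω₀/(2π) = 211.2 Hz.
Step 3 — Parallel Q: Q = R/(ω₀L) = 3390/(1327·0.0477) = 53.54.
Step 4 — Bandwidth: Δω = ω₀/Q = 24.79 rad/s; BW = Δω/(2π) = 3.945 Hz.

(a) f₀ = 211.2 Hz  (b) Q = 53.54  (c) BW = 3.945 Hz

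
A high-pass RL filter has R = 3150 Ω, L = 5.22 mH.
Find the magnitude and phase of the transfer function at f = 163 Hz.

Step 1 — Angular frequency: ω = 2π·163 = 1024 rad/s.
Step 2 — Transfer function: H(jω) = jωL/(R + jωL).
Step 3 — Numerator jωL = j·5.346; denominator R + jωL = 3150 + j5.346.
Step 4 — H = 2.88e-06 + j0.001697.
Step 5 — Magnitude: |H| = 0.001697 (-55.4 dB); phase: φ = 89.9°.

|H| = 0.001697 (-55.4 dB), φ = 89.9°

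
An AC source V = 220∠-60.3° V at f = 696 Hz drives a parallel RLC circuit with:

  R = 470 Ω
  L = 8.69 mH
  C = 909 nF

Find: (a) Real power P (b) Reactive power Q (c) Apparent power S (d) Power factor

Step 1 — Angular frequency: ω = 2π·f = 2π·696 = 4373 rad/s.
Step 2 — Component impedances:
  R: Z = R = 470 Ω
  L: Z = jωL = j·4373·0.00869 = 0 + j38 Ω
  C: Z = 1/(jωC) = -j/(ω·C) = 0 - j251.6 Ω
Step 3 — Parallel combination: 1/Z_total = 1/R + 1/L + 1/C; Z_total = 4.225 + j44.36 Ω = 44.56∠84.6° Ω.
Step 4 — Source phasor: V = 220∠-60.3° V = 109 - j191.1 V.
Step 5 — Current: I = V / Z = -4.037 - j2.842 A = 4.937∠-144.9° A.
Step 6 — Complex power: S = V·I* = 103 + j1081 VA.
Step 7 — Real power: P = Re(S) = 103 W.
Step 8 — Reactive power: Q = Im(S) = 1081 VAR.
Step 9 — Apparent power: |S| = 1086 VA.
Step 10 — Power factor: PF = P/|S| = 0.09481 (lagging).

(a) P = 103 W  (b) Q = 1081 VAR  (c) S = 1086 VA  (d) PF = 0.09481 (lagging)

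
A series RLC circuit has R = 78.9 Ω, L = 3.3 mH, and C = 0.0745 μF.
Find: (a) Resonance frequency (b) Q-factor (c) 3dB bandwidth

Step 1 — Resonance: ω₀ = 1/√(LC) = 1/√(0.0033·7.45e-08) = 6.378e+04 rad/s.
Step 2 — f₀ = ω₀/(2π) = 1.015e+04 Hz.
Step 3 — Series Q: Q = ω₀L/R = 6.378e+04·0.0033/78.9 = 2.667.
Step 4 — Bandwidth: Δω = ω₀/Q = 2.391e+04 rad/s; BW = Δω/(2π) = 3805 Hz.

(a) f₀ = 1.015e+04 Hz  (b) Q = 2.667  (c) BW = 3805 Hz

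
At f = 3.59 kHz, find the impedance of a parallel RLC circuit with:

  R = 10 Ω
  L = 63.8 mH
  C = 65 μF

Step 1 — Angular frequency: ω = 2π·f = 2π·3590 = 2.256e+04 rad/s.
Step 2 — Component impedances:
  R: Z = R = 10 Ω
  L: Z = jωL = j·2.256e+04·0.0638 = 0 + j1439 Ω
  C: Z = 1/(jωC) = -j/(ω·C) = 0 - j0.682 Ω
Step 3 — Parallel combination: 1/Z_total = 1/R + 1/L + 1/C; Z_total = 0.04635 - j0.6792 Ω = 0.6808∠-86.1° Ω.

Z = 0.04635 - j0.6792 Ω = 0.6808∠-86.1° Ω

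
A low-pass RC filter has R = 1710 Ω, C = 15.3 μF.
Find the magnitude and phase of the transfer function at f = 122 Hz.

Step 1 — Angular frequency: ω = 2π·122 = 766.5 rad/s.
Step 2 — Transfer function: H(jω) = 1/(1 + jωRC).
Step 3 — Denominator: 1 + jωRC = 1 + j·766.5·1710·1.53e-05 = 1 + j20.06.
Step 4 — H = 0.00248 - j0.04974.
Step 5 — Magnitude: |H| = 0.0498 (-26.1 dB); phase: φ = -87.1°.

|H| = 0.0498 (-26.1 dB), φ = -87.1°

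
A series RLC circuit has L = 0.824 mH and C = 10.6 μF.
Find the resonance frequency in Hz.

Step 1 — Resonance condition Im(Z)=0 gives ω₀ = 1/√(LC).
Step 2 — ω₀ = 1/√(0.000824·1.06e-05) = 1.07e+04 rad/s.
Step 3 — f₀ = ω₀/(2π) = 1703 Hz.

f₀ = 1703 Hz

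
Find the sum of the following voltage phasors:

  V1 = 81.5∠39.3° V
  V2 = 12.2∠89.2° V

Step 1 — Convert each phasor to rectangular form:
  V1 = 81.5·(cos(39.3°) + j·sin(39.3°)) = 63.07 + j51.62 V
  V2 = 12.2·(cos(89.2°) + j·sin(89.2°)) = 0.1703 + j12.2 V
Step 2 — Sum components: V_total = 63.24 + j63.82 V.
Step 3 — Convert to polar: |V_total| = 89.84 V, ∠V_total = 45.3°.

V_total = 89.84∠45.3° V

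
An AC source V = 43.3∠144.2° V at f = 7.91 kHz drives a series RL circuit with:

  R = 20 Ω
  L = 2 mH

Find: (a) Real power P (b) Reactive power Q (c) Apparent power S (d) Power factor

Step 1 — Angular frequency: ω = 2π·f = 2π·7910 = 4.97e+04 rad/s.
Step 2 — Component impedances:
  R: Z = R = 20 Ω
  L: Z = jωL = j·4.97e+04·0.002 = 0 + j99.4 Ω
Step 3 — Series combination: Z_total = R + L = 20 + j99.4 Ω = 101.4∠78.6° Ω.
Step 4 — Source phasor: V = 43.3∠144.2° V = -35.12 + j25.33 V.
Step 5 — Current: I = V / Z = 0.1766 + j0.3888 A = 0.4271∠65.6° A.
Step 6 — Complex power: S = V·I* = 3.648 + j18.13 VA.
Step 7 — Real power: P = Re(S) = 3.648 W.
Step 8 — Reactive power: Q = Im(S) = 18.13 VAR.
Step 9 — Apparent power: |S| = 18.49 VA.
Step 10 — Power factor: PF = P/|S| = 0.1973 (lagging).

(a) P = 3.648 W  (b) Q = 18.13 VAR  (c) S = 18.49 VA  (d) PF = 0.1973 (lagging)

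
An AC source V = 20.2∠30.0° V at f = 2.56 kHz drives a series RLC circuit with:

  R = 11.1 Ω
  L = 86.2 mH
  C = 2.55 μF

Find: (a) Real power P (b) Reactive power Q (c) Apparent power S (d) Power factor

Step 1 — Angular frequency: ω = 2π·f = 2π·2560 = 1.608e+04 rad/s.
Step 2 — Component impedances:
  R: Z = R = 11.1 Ω
  L: Z = jωL = j·1.608e+04·0.0862 = 0 + j1387 Ω
  C: Z = 1/(jωC) = -j/(ω·C) = 0 - j24.38 Ω
Step 3 — Series combination: Z_total = R + L + C = 11.1 + j1362 Ω = 1362∠89.5° Ω.
Step 4 — Source phasor: V = 20.2∠30.0° V = 17.49 + j10.1 V.
Step 5 — Current: I = V / Z = 0.007519 - j0.01278 A = 0.01483∠-59.5° A.
Step 6 — Complex power: S = V·I* = 0.002441 + j0.2995 VA.
Step 7 — Real power: P = Re(S) = 0.002441 W.
Step 8 — Reactive power: Q = Im(S) = 0.2995 VAR.
Step 9 — Apparent power: |S| = 0.2995 VA.
Step 10 — Power factor: PF = P/|S| = 0.008149 (lagging).

(a) P = 0.002441 W  (b) Q = 0.2995 VAR  (c) S = 0.2995 VA  (d) PF = 0.008149 (lagging)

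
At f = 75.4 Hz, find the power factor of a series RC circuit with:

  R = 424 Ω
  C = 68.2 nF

Step 1 — Angular frequency: ω = 2π·f = 2π·75.4 = 473.8 rad/s.
Step 2 — Component impedances:
  R: Z = R = 424 Ω
  C: Z = 1/(jωC) = -j/(ω·C) = 0 - j3.095e+04 Ω
Step 3 — Series combination: Z_total = R + C = 424 - j3.095e+04 Ω = 3.095e+04∠-89.2° Ω.
Step 4 — Power factor: PF = cos(φ) = Re(Z)/|Z| = 424/3.095e+04 = 0.0137.
Step 5 — Type: Im(Z) = -3.095e+04 ⇒ leading (phase φ = -89.2°).

PF = 0.0137 (leading, φ = -89.2°)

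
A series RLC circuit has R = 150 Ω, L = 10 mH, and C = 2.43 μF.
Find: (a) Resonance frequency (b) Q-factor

Step 1 — Resonance condition Im(Z)=0 gives ω₀ = 1/√(LC).
Step 2 — ω₀ = 1/√(0.01·2.43e-06) = 6415 rad/s.
Step 3 — f₀ = ω₀/(2π) = 1021 Hz.
Step 4 — Series Q: Q = ω₀L/R = 6415·0.01/150 = 0.4277.

(a) f₀ = 1021 Hz  (b) Q = 0.4277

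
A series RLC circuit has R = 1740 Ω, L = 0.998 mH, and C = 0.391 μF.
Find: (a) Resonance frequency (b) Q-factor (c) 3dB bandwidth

Step 1 — Resonance: ω₀ = 1/√(LC) = 1/√(0.000998·3.91e-07) = 5.062e+04 rad/s.
Step 2 — f₀ = ω₀/(2π) = 8057 Hz.
Step 3 — Series Q: Q = ω₀L/R = 5.062e+04·0.000998/1740 = 0.02904.
Step 4 — Bandwidth: Δω = ω₀/Q = 1.743e+06 rad/s; BW = Δω/(2π) = 2.775e+05 Hz.

(a) f₀ = 8057 Hz  (b) Q = 0.02904  (c) BW = 2.775e+05 Hz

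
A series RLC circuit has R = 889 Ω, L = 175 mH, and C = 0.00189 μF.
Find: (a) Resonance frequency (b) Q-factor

Step 1 — Resonance condition Im(Z)=0 gives ω₀ = 1/√(LC).
Step 2 — ω₀ = 1/√(0.175·1.89e-09) = 5.499e+04 rad/s.
Step 3 — f₀ = ω₀/(2π) = 8751 Hz.
Step 4 — Series Q: Q = ω₀L/R = 5.499e+04·0.175/889 = 10.82.

(a) f₀ = 8751 Hz  (b) Q = 10.82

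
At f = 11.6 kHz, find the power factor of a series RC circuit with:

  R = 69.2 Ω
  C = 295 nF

Step 1 — Angular frequency: ω = 2π·f = 2π·1.16e+04 = 7.288e+04 rad/s.
Step 2 — Component impedances:
  R: Z = R = 69.2 Ω
  C: Z = 1/(jωC) = -j/(ω·C) = 0 - j46.51 Ω
Step 3 — Series combination: Z_total = R + C = 69.2 - j46.51 Ω = 83.38∠-33.9° Ω.
Step 4 — Power factor: PF = cos(φ) = Re(Z)/|Z| = 69.2/83.377 = 0.83.
Step 5 — Type: Im(Z) = -46.51 ⇒ leading (phase φ = -33.9°).

PF = 0.83 (leading, φ = -33.9°)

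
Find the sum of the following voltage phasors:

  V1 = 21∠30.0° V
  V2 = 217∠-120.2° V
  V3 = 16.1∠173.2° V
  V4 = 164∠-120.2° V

Step 1 — Convert each phasor to rectangular form:
  V1 = 21·(cos(30.0°) + j·sin(30.0°)) = 18.19 + j10.5 V
  V2 = 217·(cos(-120.2°) + j·sin(-120.2°)) = -109.2 - j187.5 V
  V3 = 16.1·(cos(173.2°) + j·sin(173.2°)) = -15.99 + j1.906 V
  V4 = 164·(cos(-120.2°) + j·sin(-120.2°)) = -82.5 - j141.7 V
Step 2 — Sum components: V_total = -189.5 - j316.9 V.
Step 3 — Convert to polar: |V_total| = 369.2 V, ∠V_total = -120.9°.

V_total = 369.2∠-120.9° V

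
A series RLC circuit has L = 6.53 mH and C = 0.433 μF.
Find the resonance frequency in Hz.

Step 1 — Resonance condition Im(Z)=0 gives ω₀ = 1/√(LC).
Step 2 — ω₀ = 1/√(0.00653·4.33e-07) = 1.881e+04 rad/s.
Step 3 — f₀ = ω₀/(2π) = 2993 Hz.

f₀ = 2993 Hz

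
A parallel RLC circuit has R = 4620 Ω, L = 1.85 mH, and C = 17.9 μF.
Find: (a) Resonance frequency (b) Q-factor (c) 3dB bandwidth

Step 1 — Resonance: ω₀ = 1/√(LC) = 1/√(0.00185·1.79e-05) = 5495 rad/s.
Step 2 — f₀ = ω₀/(2π) = 874.6 Hz.
Step 3 — Parallel Q: Q = R/(ω₀L) = 4620/(5495·0.00185) = 454.4.
Step 4 — Bandwidth: Δω = ω₀/Q = 12.09 rad/s; BW = Δω/(2π) = 1.925 Hz.

(a) f₀ = 874.6 Hz  (b) Q = 454.4  (c) BW = 1.925 Hz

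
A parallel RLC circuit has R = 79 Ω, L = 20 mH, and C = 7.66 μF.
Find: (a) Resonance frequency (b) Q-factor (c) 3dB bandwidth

Step 1 — Resonance: ω₀ = 1/√(LC) = 1/√(0.02·7.66e-06) = 2555 rad/s.
Step 2 — f₀ = ω₀/(2π) = 406.6 Hz.
Step 3 — Parallel Q: Q = R/(ω₀L) = 79/(2555·0.02) = 1.546.
Step 4 — Bandwidth: Δω = ω₀/Q = 1653 rad/s; BW = Δω/(2π) = 263 Hz.

(a) f₀ = 406.6 Hz  (b) Q = 1.546  (c) BW = 263 Hz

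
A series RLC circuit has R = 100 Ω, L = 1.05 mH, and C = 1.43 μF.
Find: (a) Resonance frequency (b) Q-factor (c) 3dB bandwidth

Step 1 — Resonance: ω₀ = 1/√(LC) = 1/√(0.00105·1.43e-06) = 2.581e+04 rad/s.
Step 2 — f₀ = ω₀/(2π) = 4107 Hz.
Step 3 — Series Q: Q = ω₀L/R = 2.581e+04·0.00105/100 = 0.271.
Step 4 — Bandwidth: Δω = ω₀/Q = 9.524e+04 rad/s; BW = Δω/(2π) = 1.516e+04 Hz.

(a) f₀ = 4107 Hz  (b) Q = 0.271  (c) BW = 1.516e+04 Hz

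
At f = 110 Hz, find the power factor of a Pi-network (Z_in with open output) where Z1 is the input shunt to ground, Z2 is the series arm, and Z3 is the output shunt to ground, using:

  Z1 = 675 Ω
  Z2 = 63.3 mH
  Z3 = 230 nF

Step 1 — Angular frequency: ω = 2π·f = 2π·110 = 691.2 rad/s.
Step 2 — Component impedances:
  Z1: Z = R = 675 Ω
  Z2: Z = jωL = j·691.2·0.0633 = 0 + j43.75 Ω
  Z3: Z = 1/(jωC) = -j/(ω·C) = 0 - j6291 Ω
Step 3 — With open output, the series arm Z2 and the output shunt Z3 appear in series to ground: Z2 + Z3 = 0 - j6247 Ω.
Step 4 — Parallel with input shunt Z1: Z_in = Z1 || (Z2 + Z3) = 667.2 - j72.09 Ω = 671.1∠-6.2° Ω.
Step 5 — Power factor: PF = cos(φ) = Re(Z)/|Z| = 667.2/671.1 = 0.9942.
Step 6 — Type: Im(Z) = -72.09 ⇒ leading (phase φ = -6.2°).

PF = 0.9942 (leading, φ = -6.2°)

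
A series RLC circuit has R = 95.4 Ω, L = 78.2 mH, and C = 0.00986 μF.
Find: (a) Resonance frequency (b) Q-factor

Step 1 — Resonance condition Im(Z)=0 gives ω₀ = 1/√(LC).
Step 2 — ω₀ = 1/√(0.0782·9.86e-09) = 3.601e+04 rad/s.
Step 3 — f₀ = ω₀/(2π) = 5732 Hz.
Step 4 — Series Q: Q = ω₀L/R = 3.601e+04·0.0782/95.4 = 29.52.

(a) f₀ = 5732 Hz  (b) Q = 29.52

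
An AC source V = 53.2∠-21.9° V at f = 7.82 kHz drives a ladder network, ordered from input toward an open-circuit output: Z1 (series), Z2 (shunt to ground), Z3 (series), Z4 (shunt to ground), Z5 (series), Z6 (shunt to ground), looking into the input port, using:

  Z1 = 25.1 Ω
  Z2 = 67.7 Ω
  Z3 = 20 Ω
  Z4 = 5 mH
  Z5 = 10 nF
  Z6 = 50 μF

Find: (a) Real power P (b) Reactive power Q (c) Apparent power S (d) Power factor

Step 1 — Angular frequency: ω = 2π·f = 2π·7820 = 4.913e+04 rad/s.
Step 2 — Component impedances:
  Z1: Z = R = 25.1 Ω
  Z2: Z = R = 67.7 Ω
  Z3: Z = R = 20 Ω
  Z4: Z = jωL = j·4.913e+04·0.005 = 0 + j245.7 Ω
  Z5: Z = 1/(jωC) = -j/(ω·C) = 0 - j2035 Ω
  Z6: Z = 1/(jωC) = -j/(ω·C) = 0 - j0.407 Ω
Step 3 — Ladder network (open output): work backward from the far end, alternating series and parallel combinations. Z_in = 88.11 + j14.93 Ω = 89.37∠9.6° Ω.
Step 4 — Source phasor: V = 53.2∠-21.9° V = 49.36 - j19.84 V.
Step 5 — Current: I = V / Z = 0.5075 - j0.3112 A = 0.5953∠-31.5° A.
Step 6 — Complex power: S = V·I* = 31.22 + j5.292 VA.
Step 7 — Real power: P = Re(S) = 31.22 W.
Step 8 — Reactive power: Q = Im(S) = 5.292 VAR.
Step 9 — Apparent power: |S| = 31.67 VA.
Step 10 — Power factor: PF = P/|S| = 0.9859 (lagging).

(a) P = 31.22 W  (b) Q = 5.292 VAR  (c) S = 31.67 VA  (d) PF = 0.9859 (lagging)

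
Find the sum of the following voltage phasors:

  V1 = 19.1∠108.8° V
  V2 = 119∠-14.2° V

Step 1 — Convert each phasor to rectangular form:
  V1 = 19.1·(cos(108.8°) + j·sin(108.8°)) = -6.155 + j18.08 V
  V2 = 119·(cos(-14.2°) + j·sin(-14.2°)) = 115.4 - j29.19 V
Step 2 — Sum components: V_total = 109.2 - j11.11 V.
Step 3 — Convert to polar: |V_total| = 109.8 V, ∠V_total = -5.8°.

V_total = 109.8∠-5.8° V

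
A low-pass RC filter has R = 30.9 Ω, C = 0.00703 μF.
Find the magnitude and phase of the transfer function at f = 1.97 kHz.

Step 1 — Angular frequency: ω = 2π·1970 = 1.238e+04 rad/s.
Step 2 — Transfer function: H(jω) = 1/(1 + jωRC).
Step 3 — Denominator: 1 + jωRC = 1 + j·1.238e+04·30.9·7.03e-09 = 1 + j0.002689.
Step 4 — H = 1 - j0.002689.
Step 5 — Magnitude: |H| = 1 (-0.0 dB); phase: φ = -0.2°.

|H| = 1 (-0.0 dB), φ = -0.2°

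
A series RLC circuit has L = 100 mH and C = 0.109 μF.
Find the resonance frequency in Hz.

Step 1 — Resonance condition Im(Z)=0 gives ω₀ = 1/√(LC).
Step 2 — ω₀ = 1/√(0.1·1.09e-07) = 9578 rad/s.
Step 3 — f₀ = ω₀/(2π) = 1524 Hz.

f₀ = 1524 Hz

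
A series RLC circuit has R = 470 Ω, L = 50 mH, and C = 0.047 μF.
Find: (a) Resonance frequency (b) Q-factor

Step 1 — Resonance condition Im(Z)=0 gives ω₀ = 1/√(LC).
Step 2 — ω₀ = 1/√(0.05·4.7e-08) = 2.063e+04 rad/s.
Step 3 — f₀ = ω₀/(2π) = 3283 Hz.
Step 4 — Series Q: Q = ω₀L/R = 2.063e+04·0.05/470 = 2.195.

(a) f₀ = 3283 Hz  (b) Q = 2.195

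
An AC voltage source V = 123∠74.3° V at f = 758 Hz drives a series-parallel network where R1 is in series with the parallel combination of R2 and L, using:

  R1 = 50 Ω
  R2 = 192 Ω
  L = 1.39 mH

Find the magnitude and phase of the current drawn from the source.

Step 1 — Angular frequency: ω = 2π·f = 2π·758 = 4763 rad/s.
Step 2 — Component impedances:
  R1: Z = R = 50 Ω
  R2: Z = R = 192 Ω
  L: Z = jωL = j·4763·0.00139 = 0 + j6.62 Ω
Step 3 — Parallel branch: R2 || L = 1/(1/R2 + 1/L) = 0.228 + j6.612 Ω.
Step 4 — Series with R1: Z_total = R1 + (R2 || L) = 50.23 + j6.612 Ω = 50.66∠7.5° Ω.
Step 5 — Source phasor: V = 123∠74.3° V = 33.28 + j118.4 V.
Step 6 — Ohm's law: I = V / Z_total = (33.28 + j118.4) / (50.23 + j6.612) = 0.9564 + j2.232 A.
Step 7 — Convert to polar: |I| = 2.428 A, ∠I = 66.8°.

I = 2.428∠66.8° A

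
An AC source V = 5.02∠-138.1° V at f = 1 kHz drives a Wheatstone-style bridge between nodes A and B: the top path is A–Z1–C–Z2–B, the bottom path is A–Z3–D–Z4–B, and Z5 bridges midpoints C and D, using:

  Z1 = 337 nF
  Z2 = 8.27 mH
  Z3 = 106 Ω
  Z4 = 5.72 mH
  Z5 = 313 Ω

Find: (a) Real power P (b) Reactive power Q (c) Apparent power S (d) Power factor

Step 1 — Angular frequency: ω = 2π·f = 2π·1000 = 6283 rad/s.
Step 2 — Component impedances:
  Z1: Z = 1/(jωC) = -j/(ω·C) = 0 - j472.3 Ω
  Z2: Z = jωL = j·6283·0.00827 = 0 + j51.96 Ω
  Z3: Z = R = 106 Ω
  Z4: Z = jωL = j·6283·0.00572 = 0 + j35.94 Ω
  Z5: Z = R = 313 Ω
Step 3 — Bridge requires nodal analysis (the Z5 bridge couples midpoints C and D, so the two paths cannot be reduced to a simple series/parallel combination). Setting node B to ground and injecting 1 A at node A, the 3-node admittance system at A, C, D solves to V_A = Z_AB = 118.3 + j0.8664 Ω = 118.3∠0.4° Ω.
Step 4 — Source phasor: V = 5.02∠-138.1° V = -3.736 - j3.353 V.
Step 5 — Current: I = V / Z = -0.0318 - j0.02811 A = 0.04244∠-138.5° A.
Step 6 — Complex power: S = V·I* = 0.213 + j0.001561 VA.
Step 7 — Real power: P = Re(S) = 0.213 W.
Step 8 — Reactive power: Q = Im(S) = 0.001561 VAR.
Step 9 — Apparent power: |S| = 0.2131 VA.
Step 10 — Power factor: PF = P/|S| = 1 (lagging).

(a) P = 0.213 W  (b) Q = 0.001561 VAR  (c) S = 0.2131 VA  (d) PF = 1 (lagging)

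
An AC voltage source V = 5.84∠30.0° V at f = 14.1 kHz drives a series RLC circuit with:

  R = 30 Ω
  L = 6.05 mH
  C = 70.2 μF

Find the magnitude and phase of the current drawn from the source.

Step 1 — Angular frequency: ω = 2π·f = 2π·1.41e+04 = 8.859e+04 rad/s.
Step 2 — Component impedances:
  R: Z = R = 30 Ω
  L: Z = jωL = j·8.859e+04·0.00605 = 0 + j536 Ω
  C: Z = 1/(jωC) = -j/(ω·C) = 0 - j0.1608 Ω
Step 3 — Series combination: Z_total = R + L + C = 30 + j535.8 Ω = 536.7∠86.8° Ω.
Step 4 — Source phasor: V = 5.84∠30.0° V = 5.058 + j2.92 V.
Step 5 — Ohm's law: I = V / Z_total = (5.058 + j2.92) / (30 + j535.8) = 0.005959 - j0.009105 A.
Step 6 — Convert to polar: |I| = 0.01088 A, ∠I = -56.8°.

I = 0.01088∠-56.8° A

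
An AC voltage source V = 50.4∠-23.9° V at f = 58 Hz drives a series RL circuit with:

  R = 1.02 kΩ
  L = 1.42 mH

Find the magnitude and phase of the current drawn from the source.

Step 1 — Angular frequency: ω = 2π·f = 2π·58 = 364.4 rad/s.
Step 2 — Component impedances:
  R: Z = R = 1020 Ω
  L: Z = jωL = j·364.4·0.00142 = 0 + j0.5175 Ω
Step 3 — Series combination: Z_total = R + L = 1020 + j0.5175 Ω = 1020∠0.0° Ω.
Step 4 — Source phasor: V = 50.4∠-23.9° V = 46.08 - j20.42 V.
Step 5 — Ohm's law: I = V / Z_total = (46.08 - j20.42) / (1020 + j0.5175) = 0.04516 - j0.02004 A.
Step 6 — Convert to polar: |I| = 0.04941 A, ∠I = -23.9°.

I = 0.04941∠-23.9° A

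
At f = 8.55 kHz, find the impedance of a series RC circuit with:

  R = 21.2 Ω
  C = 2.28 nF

Step 1 — Angular frequency: ω = 2π·f = 2π·8550 = 5.372e+04 rad/s.
Step 2 — Component impedances:
  R: Z = R = 21.2 Ω
  C: Z = 1/(jωC) = -j/(ω·C) = 0 - j8164 Ω
Step 3 — Series combination: Z_total = R + C = 21.2 - j8164 Ω = 8164∠-89.9° Ω.

Z = 21.2 - j8164 Ω = 8164∠-89.9° Ω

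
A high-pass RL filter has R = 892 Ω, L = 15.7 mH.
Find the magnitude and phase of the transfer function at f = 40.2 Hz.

Step 1 — Angular frequency: ω = 2π·40.2 = 252.6 rad/s.
Step 2 — Transfer function: H(jω) = jωL/(R + jωL).
Step 3 — Numerator jωL = j·3.966; denominator R + jωL = 892 + j3.966.
Step 4 — H = 1.976e-05 + j0.004446.
Step 5 — Magnitude: |H| = 0.004446 (-47.0 dB); phase: φ = 89.7°.

|H| = 0.004446 (-47.0 dB), φ = 89.7°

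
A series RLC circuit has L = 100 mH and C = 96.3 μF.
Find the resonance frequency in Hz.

Step 1 — Resonance condition Im(Z)=0 gives ω₀ = 1/√(LC).
Step 2 — ω₀ = 1/√(0.1·9.63e-05) = 322.2 rad/s.
Step 3 — f₀ = ω₀/(2π) = 51.29 Hz.

f₀ = 51.29 Hz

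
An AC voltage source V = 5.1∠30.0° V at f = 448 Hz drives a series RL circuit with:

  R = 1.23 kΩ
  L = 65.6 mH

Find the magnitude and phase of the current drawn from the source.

Step 1 — Angular frequency: ω = 2π·f = 2π·448 = 2815 rad/s.
Step 2 — Component impedances:
  R: Z = R = 1230 Ω
  L: Z = jωL = j·2815·0.0656 = 0 + j184.7 Ω
Step 3 — Series combination: Z_total = R + L = 1230 + j184.7 Ω = 1244∠8.5° Ω.
Step 4 — Source phasor: V = 5.1∠30.0° V = 4.417 + j2.55 V.
Step 5 — Ohm's law: I = V / Z_total = (4.417 + j2.55) / (1230 + j184.7) = 0.003816 + j0.0015 A.
Step 6 — Convert to polar: |I| = 0.0041 A, ∠I = 21.5°.

I = 0.0041∠21.5° A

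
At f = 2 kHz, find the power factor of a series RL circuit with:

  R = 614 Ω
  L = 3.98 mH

Step 1 — Angular frequency: ω = 2π·f = 2π·2000 = 1.257e+04 rad/s.
Step 2 — Component impedances:
  R: Z = R = 614 Ω
  L: Z = jωL = j·1.257e+04·0.00398 = 0 + j50.01 Ω
Step 3 — Series combination: Z_total = R + L = 614 + j50.01 Ω = 616∠4.7° Ω.
Step 4 — Power factor: PF = cos(φ) = Re(Z)/|Z| = 614/616.03 = 0.9967.
Step 5 — Type: Im(Z) = 50.01 ⇒ lagging (phase φ = 4.7°).

PF = 0.9967 (lagging, φ = 4.7°)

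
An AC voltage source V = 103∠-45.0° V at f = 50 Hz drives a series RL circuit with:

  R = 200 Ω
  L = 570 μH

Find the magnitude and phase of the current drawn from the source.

Step 1 — Angular frequency: ω = 2π·f = 2π·50 = 314.2 rad/s.
Step 2 — Component impedances:
  R: Z = R = 200 Ω
  L: Z = jωL = j·314.2·0.00057 = 0 + j0.1791 Ω
Step 3 — Series combination: Z_total = R + L = 200 + j0.1791 Ω = 200∠0.1° Ω.
Step 4 — Source phasor: V = 103∠-45.0° V = 72.83 - j72.83 V.
Step 5 — Ohm's law: I = V / Z_total = (72.83 - j72.83) / (200 + j0.1791) = 0.3638 - j0.3645 A.
Step 6 — Convert to polar: |I| = 0.515 A, ∠I = -45.1°.

I = 0.515∠-45.1° A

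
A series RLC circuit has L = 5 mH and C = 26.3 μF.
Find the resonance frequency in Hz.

Step 1 — Resonance condition Im(Z)=0 gives ω₀ = 1/√(LC).
Step 2 — ω₀ = 1/√(0.005·2.63e-05) = 2758 rad/s.
Step 3 — f₀ = ω₀/(2π) = 438.9 Hz.

f₀ = 438.9 Hz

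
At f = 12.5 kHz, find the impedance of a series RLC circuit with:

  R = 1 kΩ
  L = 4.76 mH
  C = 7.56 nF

Step 1 — Angular frequency: ω = 2π·f = 2π·1.25e+04 = 7.854e+04 rad/s.
Step 2 — Component impedances:
  R: Z = R = 1000 Ω
  L: Z = jωL = j·7.854e+04·0.00476 = 0 + j373.8 Ω
  C: Z = 1/(jωC) = -j/(ω·C) = 0 - j1684 Ω
Step 3 — Series combination: Z_total = R + L + C = 1000 - j1310 Ω = 1648∠-52.7° Ω.

Z = 1000 - j1310 Ω = 1648∠-52.7° Ω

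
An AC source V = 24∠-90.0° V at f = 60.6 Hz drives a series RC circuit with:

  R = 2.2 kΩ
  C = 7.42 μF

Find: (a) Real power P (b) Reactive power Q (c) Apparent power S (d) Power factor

Step 1 — Angular frequency: ω = 2π·f = 2π·60.6 = 380.8 rad/s.
Step 2 — Component impedances:
  R: Z = R = 2200 Ω
  C: Z = 1/(jωC) = -j/(ω·C) = 0 - j354 Ω
Step 3 — Series combination: Z_total = R + C = 2200 - j354 Ω = 2228∠-9.1° Ω.
Step 4 — Source phasor: V = 24∠-90.0° V = 0 - j24 V.
Step 5 — Current: I = V / Z = 0.001711 - j0.01063 A = 0.01077∠-80.9° A.
Step 6 — Complex power: S = V·I* = 0.2552 - j0.04106 VA.
Step 7 — Real power: P = Re(S) = 0.2552 W.
Step 8 — Reactive power: Q = Im(S) = -0.04106 VAR.
Step 9 — Apparent power: |S| = 0.2585 VA.
Step 10 — Power factor: PF = P/|S| = 0.9873 (leading).

(a) P = 0.2552 W  (b) Q = -0.04106 VAR  (c) S = 0.2585 VA  (d) PF = 0.9873 (leading)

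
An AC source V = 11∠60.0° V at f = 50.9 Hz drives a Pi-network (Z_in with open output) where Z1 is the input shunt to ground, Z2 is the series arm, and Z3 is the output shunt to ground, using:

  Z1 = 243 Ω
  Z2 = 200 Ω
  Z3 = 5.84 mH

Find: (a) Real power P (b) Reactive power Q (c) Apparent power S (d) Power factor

Step 1 — Angular frequency: ω = 2π·f = 2π·50.9 = 319.8 rad/s.
Step 2 — Component impedances:
  Z1: Z = R = 243 Ω
  Z2: Z = R = 200 Ω
  Z3: Z = jωL = j·319.8·0.00584 = 0 + j1.868 Ω
Step 3 — With open output, the series arm Z2 and the output shunt Z3 appear in series to ground: Z2 + Z3 = 200 + j1.868 Ω.
Step 4 — Parallel with input shunt Z1: Z_in = Z1 || (Z2 + Z3) = 109.7 + j0.562 Ω = 109.7∠0.3° Ω.
Step 5 — Source phasor: V = 11∠60.0° V = 5.5 + j9.526 V.
Step 6 — Current: I = V / Z = 0.05058 + j0.08657 A = 0.1003∠59.7° A.
Step 7 — Complex power: S = V·I* = 1.103 + j0.005649 VA.
Step 8 — Real power: P = Re(S) = 1.103 W.
Step 9 — Reactive power: Q = Im(S) = 0.005649 VAR.
Step 10 — Apparent power: |S| = 1.103 VA.
Step 11 — Power factor: PF = P/|S| = 1 (lagging).

(a) P = 1.103 W  (b) Q = 0.005649 VAR  (c) S = 1.103 VA  (d) PF = 1 (lagging)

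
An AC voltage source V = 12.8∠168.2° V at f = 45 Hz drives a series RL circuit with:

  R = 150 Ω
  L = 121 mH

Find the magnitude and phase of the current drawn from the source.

Step 1 — Angular frequency: ω = 2π·f = 2π·45 = 282.7 rad/s.
Step 2 — Component impedances:
  R: Z = R = 150 Ω
  L: Z = jωL = j·282.7·0.121 = 0 + j34.21 Ω
Step 3 — Series combination: Z_total = R + L = 150 + j34.21 Ω = 153.9∠12.8° Ω.
Step 4 — Source phasor: V = 12.8∠168.2° V = -12.53 + j2.618 V.
Step 5 — Ohm's law: I = V / Z_total = (-12.53 + j2.618) / (150 + j34.21) = -0.07562 + j0.0347 A.
Step 6 — Convert to polar: |I| = 0.0832 A, ∠I = 155.4°.

I = 0.0832∠155.4° A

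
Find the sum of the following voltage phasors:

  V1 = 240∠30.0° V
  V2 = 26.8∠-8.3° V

Step 1 — Convert each phasor to rectangular form:
  V1 = 240·(cos(30.0°) + j·sin(30.0°)) = 207.8 + j120 V
  V2 = 26.8·(cos(-8.3°) + j·sin(-8.3°)) = 26.52 - j3.869 V
Step 2 — Sum components: V_total = 234.4 + j116.1 V.
Step 3 — Convert to polar: |V_total| = 261.6 V, ∠V_total = 26.4°.

V_total = 261.6∠26.4° V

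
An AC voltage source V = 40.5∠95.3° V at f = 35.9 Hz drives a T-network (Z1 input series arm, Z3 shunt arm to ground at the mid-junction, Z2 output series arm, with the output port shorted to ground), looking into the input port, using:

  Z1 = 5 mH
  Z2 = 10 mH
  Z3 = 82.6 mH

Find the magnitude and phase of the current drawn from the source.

Step 1 — Angular frequency: ω = 2π·f = 2π·35.9 = 225.6 rad/s.
Step 2 — Component impedances:
  Z1: Z = jωL = j·225.6·0.005 = 0 + j1.128 Ω
  Z2: Z = jωL = j·225.6·0.01 = 0 + j2.256 Ω
  Z3: Z = jωL = j·225.6·0.0826 = 0 + j18.63 Ω
Step 3 — With the output port shorted to ground, the output series arm Z2 runs from the junction to ground; the shunt arm Z3 also runs from the junction to ground. They appear in parallel: Z3 || Z2 = 0 + j2.012 Ω.
Step 4 — Series with input arm Z1: Z_in = Z1 + (Z3 || Z2) = 0 + j3.14 Ω = 3.14∠90.0° Ω.
Step 5 — Source phasor: V = 40.5∠95.3° V = -3.741 + j40.33 V.
Step 6 — Ohm's law: I = V / Z_total = (-3.741 + j40.33) / (0 + j3.14) = 12.84 + j1.191 A.
Step 7 — Convert to polar: |I| = 12.9 A, ∠I = 5.3°.

I = 12.9∠5.3° A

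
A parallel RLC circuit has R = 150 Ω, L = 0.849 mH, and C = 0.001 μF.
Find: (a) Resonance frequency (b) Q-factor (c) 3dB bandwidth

Step 1 — Resonance: ω₀ = 1/√(LC) = 1/√(0.000849·1e-09) = 1.085e+06 rad/s.
Step 2 — f₀ = ω₀/(2π) = 1.727e+05 Hz.
Step 3 — Parallel Q: Q = R/(ω₀L) = 150/(1.085e+06·0.000849) = 0.1628.
Step 4 — Bandwidth: Δω = ω₀/Q = 6.667e+06 rad/s; BW = Δω/(2π) = 1.061e+06 Hz.

(a) f₀ = 1.727e+05 Hz  (b) Q = 0.1628  (c) BW = 1.061e+06 Hz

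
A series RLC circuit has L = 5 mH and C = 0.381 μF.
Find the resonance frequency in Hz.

Step 1 — Resonance condition Im(Z)=0 gives ω₀ = 1/√(LC).
Step 2 — ω₀ = 1/√(0.005·3.81e-07) = 2.291e+04 rad/s.
Step 3 — f₀ = ω₀/(2π) = 3646 Hz.

f₀ = 3646 Hz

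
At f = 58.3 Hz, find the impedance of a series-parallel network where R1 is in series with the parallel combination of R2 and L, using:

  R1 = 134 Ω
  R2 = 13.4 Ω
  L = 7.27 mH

Step 1 — Angular frequency: ω = 2π·f = 2π·58.3 = 366.3 rad/s.
Step 2 — Component impedances:
  R1: Z = R = 134 Ω
  R2: Z = R = 13.4 Ω
  L: Z = jωL = j·366.3·0.00727 = 0 + j2.663 Ω
Step 3 — Parallel branch: R2 || L = 1/(1/R2 + 1/L) = 0.5091 + j2.562 Ω.
Step 4 — Series with R1: Z_total = R1 + (R2 || L) = 134.5 + j2.562 Ω = 134.5∠1.1° Ω.

Z = 134.5 + j2.562 Ω = 134.5∠1.1° Ω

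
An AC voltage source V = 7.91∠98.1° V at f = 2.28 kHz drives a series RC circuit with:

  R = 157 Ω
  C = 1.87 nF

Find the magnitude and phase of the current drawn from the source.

Step 1 — Angular frequency: ω = 2π·f = 2π·2280 = 1.433e+04 rad/s.
Step 2 — Component impedances:
  R: Z = R = 157 Ω
  C: Z = 1/(jωC) = -j/(ω·C) = 0 - j3.733e+04 Ω
Step 3 — Series combination: Z_total = R + C = 157 - j3.733e+04 Ω = 3.733e+04∠-89.8° Ω.
Step 4 — Source phasor: V = 7.91∠98.1° V = -1.115 + j7.831 V.
Step 5 — Ohm's law: I = V / Z_total = (-1.115 + j7.831) / (157 - j3.733e+04) = -0.0002099 - j2.897e-05 A.
Step 6 — Convert to polar: |I| = 0.0002119 A, ∠I = -172.1°.

I = 0.0002119∠-172.1° A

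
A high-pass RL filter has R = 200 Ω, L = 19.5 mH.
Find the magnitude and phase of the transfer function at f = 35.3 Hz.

Step 1 — Angular frequency: ω = 2π·35.3 = 221.8 rad/s.
Step 2 — Transfer function: H(jω) = jωL/(R + jωL).
Step 3 — Numerator jωL = j·4.325; denominator R + jωL = 200 + j4.325.
Step 4 — H = 0.0004674 + j0.02162.
Step 5 — Magnitude: |H| = 0.02162 (-33.3 dB); phase: φ = 88.8°.

|H| = 0.02162 (-33.3 dB), φ = 88.8°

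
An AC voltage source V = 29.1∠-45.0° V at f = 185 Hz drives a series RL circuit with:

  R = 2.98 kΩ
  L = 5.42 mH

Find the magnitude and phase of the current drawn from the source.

Step 1 — Angular frequency: ω = 2π·f = 2π·185 = 1162 rad/s.
Step 2 — Component impedances:
  R: Z = R = 2980 Ω
  L: Z = jωL = j·1162·0.00542 = 0 + j6.3 Ω
Step 3 — Series combination: Z_total = R + L = 2980 + j6.3 Ω = 2980∠0.1° Ω.
Step 4 — Source phasor: V = 29.1∠-45.0° V = 20.58 - j20.58 V.
Step 5 — Ohm's law: I = V / Z_total = (20.58 - j20.58) / (2980 + j6.3) = 0.00689 - j0.00692 A.
Step 6 — Convert to polar: |I| = 0.009765 A, ∠I = -45.1°.

I = 0.009765∠-45.1° A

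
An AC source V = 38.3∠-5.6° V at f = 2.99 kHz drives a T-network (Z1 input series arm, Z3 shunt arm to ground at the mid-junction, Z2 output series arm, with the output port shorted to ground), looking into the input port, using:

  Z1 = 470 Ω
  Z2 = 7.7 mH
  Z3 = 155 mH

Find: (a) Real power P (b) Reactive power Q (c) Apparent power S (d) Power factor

Step 1 — Angular frequency: ω = 2π·f = 2π·2990 = 1.879e+04 rad/s.
Step 2 — Component impedances:
  Z1: Z = R = 470 Ω
  Z2: Z = jωL = j·1.879e+04·0.0077 = 0 + j144.7 Ω
  Z3: Z = jωL = j·1.879e+04·0.155 = 0 + j2912 Ω
Step 3 — With the output port shorted to ground, the output series arm Z2 runs from the junction to ground; the shunt arm Z3 also runs from the junction to ground. They appear in parallel: Z3 || Z2 = 0 + j137.8 Ω.
Step 4 — Series with input arm Z1: Z_in = Z1 + (Z3 || Z2) = 470 + j137.8 Ω = 489.8∠16.3° Ω.
Step 5 — Source phasor: V = 38.3∠-5.6° V = 38.12 - j3.737 V.
Step 6 — Current: I = V / Z = 0.07253 - j0.02922 A = 0.0782∠-21.9° A.
Step 7 — Complex power: S = V·I* = 2.874 + j0.8427 VA.
Step 8 — Real power: P = Re(S) = 2.874 W.
Step 9 — Reactive power: Q = Im(S) = 0.8427 VAR.
Step 10 — Apparent power: |S| = 2.995 VA.
Step 11 — Power factor: PF = P/|S| = 0.9596 (lagging).

(a) P = 2.874 W  (b) Q = 0.8427 VAR  (c) S = 2.995 VA  (d) PF = 0.9596 (lagging)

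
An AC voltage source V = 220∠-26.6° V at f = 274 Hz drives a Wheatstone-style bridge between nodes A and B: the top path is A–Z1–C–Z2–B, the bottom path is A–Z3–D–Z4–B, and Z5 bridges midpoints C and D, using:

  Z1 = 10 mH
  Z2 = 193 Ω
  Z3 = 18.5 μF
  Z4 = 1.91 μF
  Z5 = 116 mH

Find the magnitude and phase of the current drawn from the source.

Step 1 — Angular frequency: ω = 2π·f = 2π·274 = 1722 rad/s.
Step 2 — Component impedances:
  Z1: Z = jωL = j·1722·0.01 = 0 + j17.22 Ω
  Z2: Z = R = 193 Ω
  Z3: Z = 1/(jωC) = -j/(ω·C) = 0 - j31.4 Ω
  Z4: Z = 1/(jωC) = -j/(ω·C) = 0 - j304.1 Ω
  Z5: Z = jωL = j·1722·0.116 = 0 + j199.7 Ω
Step 3 — Bridge requires nodal analysis (the Z5 bridge couples midpoints C and D, so the two paths cannot be reduced to a simple series/parallel combination). Setting node B to ground and injecting 1 A at node A, the 3-node admittance system at A, C, D solves to V_A = Z_AB = 158.3 - j78.94 Ω = 176.9∠-26.5° Ω.
Step 4 — Source phasor: V = 220∠-26.6° V = 196.7 - j98.51 V.
Step 5 — Ohm's law: I = V / Z_total = (196.7 - j98.51) / (158.3 - j78.94) = 1.244 - j0.001942 A.
Step 6 — Convert to polar: |I| = 1.244 A, ∠I = -0.1°.

I = 1.244∠-0.1° A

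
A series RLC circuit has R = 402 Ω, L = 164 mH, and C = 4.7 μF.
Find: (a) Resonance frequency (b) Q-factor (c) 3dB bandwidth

Step 1 — Resonance condition Im(Z)=0 gives ω₀ = 1/√(LC).
Step 2 — ω₀ = 1/√(0.164·4.7e-06) = 1139 rad/s.
Step 3 — f₀ = ω₀/(2π) = 181.3 Hz.
Step 4 — Series Q: Q = ω₀L/R = 1139·0.164/402 = 0.4647.
Step 5 — 3dB bandwidth: Δω = ω₀/Q = 2451 rad/s; BW = Δω/(2π) = 390.1 Hz.

(a) f₀ = 181.3 Hz  (b) Q = 0.4647  (c) BW = 390.1 Hz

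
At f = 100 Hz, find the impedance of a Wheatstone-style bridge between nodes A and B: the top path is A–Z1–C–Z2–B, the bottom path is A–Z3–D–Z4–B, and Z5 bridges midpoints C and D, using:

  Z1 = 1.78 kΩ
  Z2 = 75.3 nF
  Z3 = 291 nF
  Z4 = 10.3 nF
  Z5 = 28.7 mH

Step 1 — Angular frequency: ω = 2π·f = 2π·100 = 628.3 rad/s.
Step 2 — Component impedances:
  Z1: Z = R = 1780 Ω
  Z2: Z = 1/(jωC) = -j/(ω·C) = 0 - j2.114e+04 Ω
  Z3: Z = 1/(jωC) = -j/(ω·C) = 0 - j5469 Ω
  Z4: Z = 1/(jωC) = -j/(ω·C) = 0 - j1.545e+05 Ω
  Z5: Z = jωL = j·628.3·0.0287 = 0 + j18.03 Ω
Step 3 — Bridge requires nodal analysis (the Z5 bridge couples midpoints C and D, so the two paths cannot be reduced to a simple series/parallel combination). Setting node B to ground and injecting 1 A at node A, the 3-node admittance system at A, C, D solves to V_A = Z_AB = 1610 - j1.912e+04 Ω = 1.919e+04∠-85.2° Ω.

Z = 1610 - j1.912e+04 Ω = 1.919e+04∠-85.2° Ω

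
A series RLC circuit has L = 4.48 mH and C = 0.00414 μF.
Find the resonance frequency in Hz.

Step 1 — Resonance condition Im(Z)=0 gives ω₀ = 1/√(LC).
Step 2 — ω₀ = 1/√(0.00448·4.14e-09) = 2.322e+05 rad/s.
Step 3 — f₀ = ω₀/(2π) = 3.696e+04 Hz.

f₀ = 3.696e+04 Hz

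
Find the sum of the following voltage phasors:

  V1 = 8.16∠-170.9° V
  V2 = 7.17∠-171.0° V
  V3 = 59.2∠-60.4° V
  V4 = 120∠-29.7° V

Step 1 — Convert each phasor to rectangular form:
  V1 = 8.16·(cos(-170.9°) + j·sin(-170.9°)) = -8.057 - j1.291 V
  V2 = 7.17·(cos(-171.0°) + j·sin(-171.0°)) = -7.082 - j1.122 V
  V3 = 59.2·(cos(-60.4°) + j·sin(-60.4°)) = 29.24 - j51.47 V
  V4 = 120·(cos(-29.7°) + j·sin(-29.7°)) = 104.2 - j59.46 V
Step 2 — Sum components: V_total = 118.3 - j113.3 V.
Step 3 — Convert to polar: |V_total| = 163.9 V, ∠V_total = -43.8°.

V_total = 163.9∠-43.8° V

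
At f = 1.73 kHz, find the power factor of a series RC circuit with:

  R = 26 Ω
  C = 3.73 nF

Step 1 — Angular frequency: ω = 2π·f = 2π·1730 = 1.087e+04 rad/s.
Step 2 — Component impedances:
  R: Z = R = 26 Ω
  C: Z = 1/(jωC) = -j/(ω·C) = 0 - j2.466e+04 Ω
Step 3 — Series combination: Z_total = R + C = 26 - j2.466e+04 Ω = 2.466e+04∠-89.9° Ω.
Step 4 — Power factor: PF = cos(φ) = Re(Z)/|Z| = 26/2.466e+04 = 0.001054.
Step 5 — Type: Im(Z) = -2.466e+04 ⇒ leading (phase φ = -89.9°).

PF = 0.001054 (leading, φ = -89.9°)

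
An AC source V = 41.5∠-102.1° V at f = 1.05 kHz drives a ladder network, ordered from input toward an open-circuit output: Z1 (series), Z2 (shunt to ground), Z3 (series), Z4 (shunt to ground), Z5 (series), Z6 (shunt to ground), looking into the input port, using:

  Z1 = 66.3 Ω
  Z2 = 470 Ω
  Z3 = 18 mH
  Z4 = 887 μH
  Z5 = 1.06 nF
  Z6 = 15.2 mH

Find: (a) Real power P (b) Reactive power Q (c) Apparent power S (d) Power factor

Step 1 — Angular frequency: ω = 2π·f = 2π·1050 = 6597 rad/s.
Step 2 — Component impedances:
  Z1: Z = R = 66.3 Ω
  Z2: Z = R = 470 Ω
  Z3: Z = jωL = j·6597·0.018 = 0 + j118.8 Ω
  Z4: Z = jωL = j·6597·0.000887 = 0 + j5.852 Ω
  Z5: Z = 1/(jωC) = -j/(ω·C) = 0 - j1.43e+05 Ω
  Z6: Z = jωL = j·6597·0.0152 = 0 + j100.3 Ω
Step 3 — Ladder network (open output): work backward from the far end, alternating series and parallel combinations. Z_in = 97.17 + j116.4 Ω = 151.6∠50.2° Ω.
Step 4 — Source phasor: V = 41.5∠-102.1° V = -8.699 - j40.58 V.
Step 5 — Current: I = V / Z = -0.2422 - j0.1274 A = 0.2737∠-152.3° A.
Step 6 — Complex power: S = V·I* = 7.277 + j8.72 VA.
Step 7 — Real power: P = Re(S) = 7.277 W.
Step 8 — Reactive power: Q = Im(S) = 8.72 VAR.
Step 9 — Apparent power: |S| = 11.36 VA.
Step 10 — Power factor: PF = P/|S| = 0.6408 (lagging).

(a) P = 7.277 W  (b) Q = 8.72 VAR  (c) S = 11.36 VA  (d) PF = 0.6408 (lagging)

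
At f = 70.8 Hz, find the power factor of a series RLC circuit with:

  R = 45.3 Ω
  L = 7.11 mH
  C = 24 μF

Step 1 — Angular frequency: ω = 2π·f = 2π·70.8 = 444.8 rad/s.
Step 2 — Component impedances:
  R: Z = R = 45.3 Ω
  L: Z = jωL = j·444.8·0.00711 = 0 + j3.163 Ω
  C: Z = 1/(jωC) = -j/(ω·C) = 0 - j93.66 Ω
Step 3 — Series combination: Z_total = R + L + C = 45.3 - j90.5 Ω = 101.2∠-63.4° Ω.
Step 4 — Power factor: PF = cos(φ) = Re(Z)/|Z| = 45.3/101.2 = 0.4476.
Step 5 — Type: Im(Z) = -90.5 ⇒ leading (phase φ = -63.4°).

PF = 0.4476 (leading, φ = -63.4°)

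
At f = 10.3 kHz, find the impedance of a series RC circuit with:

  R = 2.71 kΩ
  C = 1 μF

Step 1 — Angular frequency: ω = 2π·f = 2π·1.03e+04 = 6.472e+04 rad/s.
Step 2 — Component impedances:
  R: Z = R = 2710 Ω
  C: Z = 1/(jωC) = -j/(ω·C) = 0 - j15.45 Ω
Step 3 — Series combination: Z_total = R + C = 2710 - j15.45 Ω = 2710∠-0.3° Ω.

Z = 2710 - j15.45 Ω = 2710∠-0.3° Ω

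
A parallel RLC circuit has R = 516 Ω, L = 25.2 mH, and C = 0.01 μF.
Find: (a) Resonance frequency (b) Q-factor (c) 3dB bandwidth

Step 1 — Resonance: ω₀ = 1/√(LC) = 1/√(0.0252·1e-08) = 6.299e+04 rad/s.
Step 2 — f₀ = ω₀/(2π) = 1.003e+04 Hz.
Step 3 — Parallel Q: Q = R/(ω₀L) = 516/(6.299e+04·0.0252) = 0.325.
Step 4 — Bandwidth: Δω = ω₀/Q = 1.938e+05 rad/s; BW = Δω/(2π) = 3.084e+04 Hz.

(a) f₀ = 1.003e+04 Hz  (b) Q = 0.325  (c) BW = 3.084e+04 Hz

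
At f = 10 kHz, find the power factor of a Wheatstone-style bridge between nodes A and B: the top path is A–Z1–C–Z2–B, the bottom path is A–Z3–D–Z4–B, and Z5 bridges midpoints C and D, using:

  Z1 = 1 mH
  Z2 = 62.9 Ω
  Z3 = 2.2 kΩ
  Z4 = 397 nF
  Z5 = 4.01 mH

Step 1 — Angular frequency: ω = 2π·f = 2π·1e+04 = 6.283e+04 rad/s.
Step 2 — Component impedances:
  Z1: Z = jωL = j·6.283e+04·0.001 = 0 + j62.83 Ω
  Z2: Z = R = 62.9 Ω
  Z3: Z = R = 2200 Ω
  Z4: Z = 1/(jωC) = -j/(ω·C) = 0 - j40.09 Ω
  Z5: Z = jωL = j·6.283e+04·0.00401 = 0 + j252 Ω
Step 3 — Bridge requires nodal analysis (the Z5 bridge couples midpoints C and D, so the two paths cannot be reduced to a simple series/parallel combination). Setting node B to ground and injecting 1 A at node A, the 3-node admittance system at A, C, D solves to V_A = Z_AB = 58.68 + j74.96 Ω = 95.2∠51.9° Ω.
Step 4 — Power factor: PF = cos(φ) = Re(Z)/|Z| = 58.68/95.2 = 0.6164.
Step 5 — Type: Im(Z) = 74.96 ⇒ lagging (phase φ = 51.9°).

PF = 0.6164 (lagging, φ = 51.9°)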